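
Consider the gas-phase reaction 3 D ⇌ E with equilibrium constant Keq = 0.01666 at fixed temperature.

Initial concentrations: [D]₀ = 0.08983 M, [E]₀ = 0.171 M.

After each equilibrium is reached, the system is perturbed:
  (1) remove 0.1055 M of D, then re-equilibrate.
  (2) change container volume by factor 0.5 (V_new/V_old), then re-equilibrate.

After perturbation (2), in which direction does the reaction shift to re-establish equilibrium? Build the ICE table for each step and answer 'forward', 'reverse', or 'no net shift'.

Q₀ = 235.9 vs Keq = 0.01666 ⇒ Q>K, reverse
Step 1:
                    D           E
  I           0.08983       0.171
  C            0.5026     -0.1675
  E            0.5924    0.003464
  solve Keq expr → x = -0.1675; check Q = 0.01666
Then remove 0.1055 M of D.
Step 2:
                    D           E
  I            0.4869    0.003464
  C          0.004462   -0.001487
  E            0.4914    0.001977
  solve Keq expr → x = -0.001487; check Q = 0.01666
Then change container volume by factor 0.5 (V_new/V_old).
Step 3:
                    D           E
  I            0.9828    0.003954
  C          -0.03121      0.0104
  E            0.9516     0.01436
  solve Keq expr → x = 0.0104; check Q = 0.01666

Direction: forward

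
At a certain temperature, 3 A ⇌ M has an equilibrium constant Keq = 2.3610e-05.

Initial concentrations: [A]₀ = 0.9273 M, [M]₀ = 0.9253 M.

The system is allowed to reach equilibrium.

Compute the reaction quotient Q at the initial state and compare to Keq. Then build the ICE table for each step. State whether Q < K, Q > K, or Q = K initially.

Q₀ = 1.16 vs Keq = 2.3610e-05 ⇒ Q>K, reverse
Step 1:
                  A         M
  I          0.9273    0.9253
  C           2.772   -0.9241
  E             3.7  0.001196
  solve Keq expr → x = -0.9241; check Q = 2.3610e-05

Q₀ = 1.16; Q > K (proceeds reverse)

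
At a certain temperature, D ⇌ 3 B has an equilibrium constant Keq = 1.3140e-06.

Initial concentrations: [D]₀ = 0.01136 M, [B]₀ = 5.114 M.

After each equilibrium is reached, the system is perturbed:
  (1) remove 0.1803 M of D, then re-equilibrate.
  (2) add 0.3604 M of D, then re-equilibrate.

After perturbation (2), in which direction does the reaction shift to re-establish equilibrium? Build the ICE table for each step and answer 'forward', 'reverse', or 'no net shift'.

Direction: forward

Q₀ = 1.1773e+04 vs Keq = 1.3140e-06 ⇒ Q>K, reverse
Step 1:
                   D          B
  init       0.01136      5.114
  Δ              1.7     -5.101
  eq           1.712     0.0131
  solve Keq expr → x = -1.7; check Q = 1.3140e-06
Then remove 0.1803 M of D.
Step 2:
                   D          B
  init         1.531     0.0131
  Δ       1.5892e-04 -4.7677e-04
  eq           1.532    0.01263
  solve Keq expr → x = -1.5892e-04; check Q = 1.3140e-06
Then add 0.3604 M of D.
Step 3:
                   D          B
  init         1.892    0.01263
  Δ       -3.0690e-04 9.2071e-04
  eq           1.892    0.01355
  solve Keq expr → x = 3.0690e-04; check Q = 1.3140e-06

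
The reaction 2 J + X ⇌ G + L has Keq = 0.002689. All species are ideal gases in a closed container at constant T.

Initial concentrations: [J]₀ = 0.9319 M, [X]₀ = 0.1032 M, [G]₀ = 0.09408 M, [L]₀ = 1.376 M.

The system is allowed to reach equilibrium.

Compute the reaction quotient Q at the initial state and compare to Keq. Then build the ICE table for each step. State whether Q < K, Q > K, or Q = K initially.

Q₀ = 1.444 vs Keq = 0.002689 ⇒ Q>K, reverse
Step 1:
                   J          X          G          L
  init        0.9319     0.1032    0.09408      1.376
  Δ           0.1871    0.09356   -0.09356   -0.09356
  eq           1.119     0.1968 5.1663e-04      1.282
  solve Keq expr → x = -0.09356; check Q = 0.002689

Q₀ = 1.444; Q > K (proceeds reverse)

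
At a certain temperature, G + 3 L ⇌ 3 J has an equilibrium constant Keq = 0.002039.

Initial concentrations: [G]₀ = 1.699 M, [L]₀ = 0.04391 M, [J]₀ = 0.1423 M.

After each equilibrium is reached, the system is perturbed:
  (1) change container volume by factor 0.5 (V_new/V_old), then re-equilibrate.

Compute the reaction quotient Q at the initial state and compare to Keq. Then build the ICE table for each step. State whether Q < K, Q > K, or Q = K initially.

Q₀ = 20.03; Q > K (proceeds reverse)

Q₀ = 20.03 vs Keq = 0.002039 ⇒ Q>K, reverse
Step 1:
                    G           L           J
  I             1.699     0.04391      0.1423
  C           0.03922      0.1177     -0.1177
  E             1.738      0.1616     0.02463
  solve Keq expr → x = -0.03922; check Q = 0.002039
Then change container volume by factor 0.5 (V_new/V_old).
Step 2:
                    G           L           J
  I             3.476      0.3232     0.04927
  C         -0.003575    -0.01073     0.01073
  E             3.473      0.3124     0.05999
  solve Keq expr → x = 0.003575; check Q = 0.002039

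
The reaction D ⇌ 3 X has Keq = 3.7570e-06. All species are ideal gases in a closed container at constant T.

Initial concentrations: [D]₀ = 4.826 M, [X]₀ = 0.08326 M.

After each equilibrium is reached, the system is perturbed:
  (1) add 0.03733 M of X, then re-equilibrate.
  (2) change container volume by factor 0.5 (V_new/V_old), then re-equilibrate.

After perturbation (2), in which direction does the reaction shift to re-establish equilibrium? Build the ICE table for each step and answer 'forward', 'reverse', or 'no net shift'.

Direction: reverse

Q₀ = 1.1960e-04 vs Keq = 3.7570e-06 ⇒ Q>K, reverse
Step 1:
                   D          X
  Initial      4.826    0.08326
  Change     0.01898   -0.05695
  Equil        4.845    0.02631
  solve Keq expr → x = -0.01898; check Q = 3.7570e-06
Then add 0.03733 M of X.
Step 2:
                   D          X
  Initial      4.845    0.06364
  Change     0.01244   -0.03731
  Equil        4.857    0.02633
  solve Keq expr → x = -0.01244; check Q = 3.7570e-06
Then change container volume by factor 0.5 (V_new/V_old).
Step 3:
                   D          X
  Initial      9.715    0.05266
  Change    0.006492   -0.01948
  Equil        9.721    0.03318
  solve Keq expr → x = -0.006492; check Q = 3.7570e-06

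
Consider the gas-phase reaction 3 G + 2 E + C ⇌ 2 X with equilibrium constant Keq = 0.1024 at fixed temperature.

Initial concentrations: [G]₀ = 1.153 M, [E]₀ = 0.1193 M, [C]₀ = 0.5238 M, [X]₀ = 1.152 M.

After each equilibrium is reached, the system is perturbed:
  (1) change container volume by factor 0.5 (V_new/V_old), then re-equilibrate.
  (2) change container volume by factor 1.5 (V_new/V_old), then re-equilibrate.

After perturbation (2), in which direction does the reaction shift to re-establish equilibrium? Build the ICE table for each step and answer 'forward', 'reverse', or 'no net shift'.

Direction: reverse

Q₀ = 116.1 vs Keq = 0.1024 ⇒ Q>K, reverse
Step 1:
                   G          E          C          X
  Initial      1.153     0.1193     0.5238      1.152
  Change       0.865     0.5767     0.2883    -0.5767
  Equil        2.018      0.696     0.8121     0.5753
  solve Keq expr → x = -0.2883; check Q = 0.1024
Then change container volume by factor 0.5 (V_new/V_old).
Step 2:
                   G          E          C          X
  Initial      4.036      1.392      1.624      1.151
  Change      -0.857    -0.5713    -0.2857     0.5713
  Equil        3.179     0.8206      1.339      1.722
  solve Keq expr → x = 0.2857; check Q = 0.1024
Then change container volume by factor 1.5 (V_new/V_old).
Step 3:
                   G          E          C          X
  Initial      2.119     0.5471     0.8924      1.148
  Change      0.3237     0.2158     0.1079    -0.2158
  Equil        2.443     0.7628          1     0.9322
  solve Keq expr → x = -0.1079; check Q = 0.1024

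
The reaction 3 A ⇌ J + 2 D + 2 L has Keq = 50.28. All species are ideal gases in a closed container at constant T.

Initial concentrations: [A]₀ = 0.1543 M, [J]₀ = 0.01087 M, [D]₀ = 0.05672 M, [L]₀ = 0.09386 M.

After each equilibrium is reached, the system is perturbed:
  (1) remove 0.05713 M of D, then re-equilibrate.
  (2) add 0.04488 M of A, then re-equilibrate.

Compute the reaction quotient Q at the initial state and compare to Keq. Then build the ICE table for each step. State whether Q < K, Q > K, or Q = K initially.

Q₀ = 8.3862e-05; Q < K (proceeds forward)

Q₀ = 8.3862e-05 vs Keq = 50.28 ⇒ Q<K, forward
Step 1:
                    A           J           D           L
  Initial      0.1543     0.01087     0.05672     0.09386
  Change      -0.1443     0.04811     0.09622     0.09622
  Equil      0.009971     0.05898      0.1529      0.1901
  solve Keq expr → x = 0.04811; check Q = 50.28
Then remove 0.05713 M of D.
Step 2:
                    A           J           D           L
  Initial    0.009971     0.05898     0.09581      0.1901
  Change    -0.002508  8.3600e-04    0.001672    0.001672
  Equil      0.007463     0.05982     0.09748      0.1918
  solve Keq expr → x = 8.3600e-04; check Q = 50.28
Then add 0.04488 M of A.
Step 3:
                    A           J           D           L
  Initial     0.05234     0.05982     0.09748      0.1918
  Change     -0.04197     0.01399     0.02798     0.02798
  Equil       0.01037     0.07381      0.1255      0.2197
  solve Keq expr → x = 0.01399; check Q = 50.28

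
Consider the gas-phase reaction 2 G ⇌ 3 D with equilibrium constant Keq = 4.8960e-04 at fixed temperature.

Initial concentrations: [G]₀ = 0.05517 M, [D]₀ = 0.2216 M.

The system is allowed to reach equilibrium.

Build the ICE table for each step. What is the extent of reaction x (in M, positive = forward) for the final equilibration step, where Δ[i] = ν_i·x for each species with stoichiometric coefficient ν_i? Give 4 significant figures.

Q₀ = 3.575 vs Keq = 4.8960e-04 ⇒ Q>K, reverse
Step 1:
                    G           D
  I           0.05517      0.2216
  C            0.1306     -0.1959
  E            0.1858     0.02566
  solve Keq expr → x = -0.06531; check Q = 4.8960e-04

x = -0.06531 M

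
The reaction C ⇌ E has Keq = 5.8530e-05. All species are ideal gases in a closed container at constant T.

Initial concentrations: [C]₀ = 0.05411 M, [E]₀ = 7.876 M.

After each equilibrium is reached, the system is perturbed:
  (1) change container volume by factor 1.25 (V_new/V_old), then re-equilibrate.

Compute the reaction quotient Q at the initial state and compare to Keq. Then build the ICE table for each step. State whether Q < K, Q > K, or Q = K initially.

Q₀ = 145.6; Q > K (proceeds reverse)

Q₀ = 145.6 vs Keq = 5.8530e-05 ⇒ Q>K, reverse
Step 1:
                  C         E
  init      0.05411     7.876
  Δ           7.876    -7.876
  eq           7.93 4.6412e-04
  solve Keq expr → x = -7.876; check Q = 5.8530e-05
Then change container volume by factor 1.25 (V_new/V_old).
Step 2:
                  C         E
  init        6.344 3.7130e-04
  Δ               0         0
  eq          6.344 3.7130e-04
  solve Keq expr → x = 0; check Q = 5.8530e-05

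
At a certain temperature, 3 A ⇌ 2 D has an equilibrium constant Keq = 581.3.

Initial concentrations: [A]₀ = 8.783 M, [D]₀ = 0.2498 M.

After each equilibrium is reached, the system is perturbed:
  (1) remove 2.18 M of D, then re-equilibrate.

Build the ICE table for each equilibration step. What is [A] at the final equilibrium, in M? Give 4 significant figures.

Q₀ = 9.2099e-05 vs Keq = 581.3 ⇒ Q<K, forward
Step 1:
                  A         D
  Initial     8.783    0.2498
  Change     -8.394     5.596
  Equil      0.3888     5.846
  solve Keq expr → x = 2.798; check Q = 581.3
Then remove 2.18 M of D.
Step 2:
                  A         D
  Initial    0.3888     3.666
  Change    -0.1005     0.067
  Equil      0.2883     3.733
  solve Keq expr → x = 0.0335; check Q = 581.3

[A]_eq = 0.2883 M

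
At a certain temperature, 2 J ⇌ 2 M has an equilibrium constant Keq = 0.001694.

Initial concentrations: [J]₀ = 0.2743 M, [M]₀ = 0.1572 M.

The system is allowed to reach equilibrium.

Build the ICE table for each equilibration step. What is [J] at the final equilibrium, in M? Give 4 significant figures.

[J]_eq = 0.4144 M

Q₀ = 0.3284 vs Keq = 0.001694 ⇒ Q>K, reverse
Step 1:
                   J          M
  Initial     0.2743     0.1572
  Change      0.1401    -0.1401
  Equil       0.4144    0.01706
  solve Keq expr → x = -0.07007; check Q = 0.001694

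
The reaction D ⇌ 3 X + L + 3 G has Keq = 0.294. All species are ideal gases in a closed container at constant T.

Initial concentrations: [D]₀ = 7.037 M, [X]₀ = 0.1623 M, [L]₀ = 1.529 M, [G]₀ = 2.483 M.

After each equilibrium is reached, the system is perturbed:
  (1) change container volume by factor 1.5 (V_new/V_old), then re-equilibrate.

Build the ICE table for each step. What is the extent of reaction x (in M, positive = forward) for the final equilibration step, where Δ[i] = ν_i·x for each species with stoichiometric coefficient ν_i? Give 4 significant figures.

Q₀ = 0.01422 vs Keq = 0.294 ⇒ Q<K, forward
Step 1:
                    D           X           L           G
  init          7.037      0.1623       1.529       2.483
  Δ          -0.07874      0.2362     0.07874      0.2362
  eq            6.958      0.3985       1.608       2.719
  solve Keq expr → x = 0.07874; check Q = 0.294
Then change container volume by factor 1.5 (V_new/V_old).
Step 2:
                    D           X           L           G
  init          4.639      0.2657       1.072       1.813
  Δ          -0.08171      0.2451     0.08171      0.2451
  eq            4.557      0.5108       1.154       2.058
  solve Keq expr → x = 0.08171; check Q = 0.294

x = 0.08171 M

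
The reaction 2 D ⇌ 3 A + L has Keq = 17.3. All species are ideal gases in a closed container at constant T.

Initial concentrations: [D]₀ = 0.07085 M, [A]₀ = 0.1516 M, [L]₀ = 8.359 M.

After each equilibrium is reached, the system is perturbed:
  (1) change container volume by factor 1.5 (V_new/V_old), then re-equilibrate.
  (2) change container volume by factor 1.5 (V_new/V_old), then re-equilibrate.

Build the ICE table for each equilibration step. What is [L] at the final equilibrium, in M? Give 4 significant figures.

Q₀ = 5.802 vs Keq = 17.3 ⇒ Q<K, forward
Step 1:
                    D           A           L
  I           0.07085      0.1516       8.359
  C          -0.01821     0.02732    0.009107
  E           0.05264      0.1789       8.368
  solve Keq expr → x = 0.009107; check Q = 17.3
Then change container volume by factor 1.5 (V_new/V_old).
Step 2:
                    D           A           L
  I           0.03509      0.1193       5.579
  C         -0.008048     0.01207    0.004024
  E           0.02704      0.1314       5.583
  solve Keq expr → x = 0.004024; check Q = 17.3
Then change container volume by factor 1.5 (V_new/V_old).
Step 3:
                    D           A           L
  I           0.01803     0.08757       3.722
  C         -0.004568    0.006851    0.002284
  E           0.01346     0.09442       3.724
  solve Keq expr → x = 0.002284; check Q = 17.3

[L]_eq = 3.724 M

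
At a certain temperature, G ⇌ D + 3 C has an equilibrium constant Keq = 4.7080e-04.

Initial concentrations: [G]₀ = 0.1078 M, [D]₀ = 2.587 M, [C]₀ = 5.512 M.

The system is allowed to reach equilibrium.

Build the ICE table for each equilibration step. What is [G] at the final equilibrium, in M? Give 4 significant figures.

Q₀ = 4019 vs Keq = 4.7080e-04 ⇒ Q>K, reverse
Step 1:
                   G          D          C
  init        0.1078      2.587      5.512
  Δ            1.802     -1.802     -5.407
  eq            1.91     0.7846     0.1047
  solve Keq expr → x = -1.802; check Q = 4.7080e-04

[G]_eq = 1.91 M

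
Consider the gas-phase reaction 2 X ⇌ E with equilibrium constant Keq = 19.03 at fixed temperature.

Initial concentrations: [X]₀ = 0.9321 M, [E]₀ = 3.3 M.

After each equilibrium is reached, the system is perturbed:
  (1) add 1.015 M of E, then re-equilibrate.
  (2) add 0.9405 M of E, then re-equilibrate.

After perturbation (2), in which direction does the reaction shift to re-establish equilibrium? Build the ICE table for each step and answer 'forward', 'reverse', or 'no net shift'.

Q₀ = 3.798 vs Keq = 19.03 ⇒ Q<K, forward
Step 1:
                    X           E
  init         0.9321         3.3
  Δ           -0.5002      0.2501
  eq           0.4319        3.55
  solve Keq expr → x = 0.2501; check Q = 19.03
Then add 1.015 M of E.
Step 2:
                    X           E
  init         0.4319       4.565
  Δ           0.05635    -0.02818
  eq           0.4883       4.537
  solve Keq expr → x = -0.02818; check Q = 19.03
Then add 0.9405 M of E.
Step 3:
                    X           E
  init         0.4883       5.477
  Δ           0.04707    -0.02354
  eq           0.5353       5.454
  solve Keq expr → x = -0.02354; check Q = 19.03

Direction: reverse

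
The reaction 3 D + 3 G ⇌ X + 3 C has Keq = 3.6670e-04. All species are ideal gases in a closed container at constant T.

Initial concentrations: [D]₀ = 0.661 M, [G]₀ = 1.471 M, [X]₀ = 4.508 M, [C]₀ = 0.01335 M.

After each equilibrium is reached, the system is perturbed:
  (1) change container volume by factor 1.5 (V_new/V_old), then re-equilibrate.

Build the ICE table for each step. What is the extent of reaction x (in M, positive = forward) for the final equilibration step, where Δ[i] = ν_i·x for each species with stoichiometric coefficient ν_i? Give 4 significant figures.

x = -0.001953 M

Q₀ = 1.1668e-05 vs Keq = 3.6670e-04 ⇒ Q<K, forward
Step 1:
                   D          G          X          C
  I            0.661      1.471      4.508    0.01335
  C         -0.02635   -0.02635   0.008783    0.02635
  E           0.6346      1.445      4.517     0.0397
  solve Keq expr → x = 0.008783; check Q = 3.6670e-04
Then change container volume by factor 1.5 (V_new/V_old).
Step 2:
                   D          G          X          C
  I           0.4231     0.9631      3.011    0.02647
  C          0.00586    0.00586  -0.001953   -0.00586
  E            0.429      0.969      3.009    0.02061
  solve Keq expr → x = -0.001953; check Q = 3.6670e-04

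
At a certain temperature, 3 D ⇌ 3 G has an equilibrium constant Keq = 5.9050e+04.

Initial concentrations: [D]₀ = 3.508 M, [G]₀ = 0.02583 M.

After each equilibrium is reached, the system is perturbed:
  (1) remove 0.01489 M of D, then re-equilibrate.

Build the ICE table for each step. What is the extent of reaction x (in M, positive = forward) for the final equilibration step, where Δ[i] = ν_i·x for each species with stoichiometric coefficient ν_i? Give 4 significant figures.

x = -0.004839 M

Q₀ = 3.9920e-07 vs Keq = 5.9050e+04 ⇒ Q<K, forward
Step 1:
                  D         G
  init        3.508   0.02583
  Δ           -3.42      3.42
  eq        0.08848     3.445
  solve Keq expr → x = 1.14; check Q = 5.9050e+04
Then remove 0.01489 M of D.
Step 2:
                  D         G
  init      0.07359     3.445
  Δ         0.01452  -0.01452
  eq         0.0881     3.431
  solve Keq expr → x = -0.004839; check Q = 5.9050e+04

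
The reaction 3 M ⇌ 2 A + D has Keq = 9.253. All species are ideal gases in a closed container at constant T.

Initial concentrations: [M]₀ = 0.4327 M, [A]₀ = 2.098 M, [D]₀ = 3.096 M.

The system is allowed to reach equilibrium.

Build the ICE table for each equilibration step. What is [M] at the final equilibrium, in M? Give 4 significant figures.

[M]_eq = 0.9812 M

Q₀ = 168.2 vs Keq = 9.253 ⇒ Q>K, reverse
Step 1:
                  M         A         D
  init       0.4327     2.098     3.096
  Δ          0.5485   -0.3657   -0.1828
  eq         0.9812     1.732     2.913
  solve Keq expr → x = -0.1828; check Q = 9.253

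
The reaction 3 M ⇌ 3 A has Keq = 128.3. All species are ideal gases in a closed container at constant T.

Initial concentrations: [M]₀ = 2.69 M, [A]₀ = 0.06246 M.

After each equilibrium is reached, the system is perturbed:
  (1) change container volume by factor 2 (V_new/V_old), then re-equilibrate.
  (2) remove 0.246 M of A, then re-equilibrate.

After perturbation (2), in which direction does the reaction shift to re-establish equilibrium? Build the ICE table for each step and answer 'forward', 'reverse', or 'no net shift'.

Direction: forward

Q₀ = 1.2518e-05 vs Keq = 128.3 ⇒ Q<K, forward
Step 1:
                   M          A
  init          2.69    0.06246
  Δ           -2.235      2.235
  eq          0.4554      2.297
  solve Keq expr → x = 0.7449; check Q = 128.3
Then change container volume by factor 2 (V_new/V_old).
Step 2:
                   M          A
  init        0.2277      1.149
  Δ                0          0
  eq          0.2277      1.149
  solve Keq expr → x = 0; check Q = 128.3
Then remove 0.246 M of A.
Step 3:
                   M          A
  init        0.2277     0.9025
  Δ          -0.0407     0.0407
  eq           0.187     0.9432
  solve Keq expr → x = 0.01357; check Q = 128.3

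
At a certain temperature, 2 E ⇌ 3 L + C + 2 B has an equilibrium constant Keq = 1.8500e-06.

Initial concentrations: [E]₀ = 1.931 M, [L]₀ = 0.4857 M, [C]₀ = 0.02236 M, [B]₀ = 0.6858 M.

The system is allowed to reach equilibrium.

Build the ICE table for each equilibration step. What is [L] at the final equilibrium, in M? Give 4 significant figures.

Q₀ = 3.2315e-04 vs Keq = 1.8500e-06 ⇒ Q>K, reverse
Step 1:
                    E           L           C           B
  init          1.931      0.4857     0.02236      0.6858
  Δ           0.04424    -0.06637    -0.02212    -0.04424
  eq            1.975      0.4193  2.3783e-04      0.6416
  solve Keq expr → x = -0.02212; check Q = 1.8500e-06

[L]_eq = 0.4193 M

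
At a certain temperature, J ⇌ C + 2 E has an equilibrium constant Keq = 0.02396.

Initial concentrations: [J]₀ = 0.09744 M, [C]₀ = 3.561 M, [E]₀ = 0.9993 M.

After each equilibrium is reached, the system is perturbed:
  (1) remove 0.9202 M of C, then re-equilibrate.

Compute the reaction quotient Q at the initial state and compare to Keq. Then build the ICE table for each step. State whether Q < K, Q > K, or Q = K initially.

Q₀ = 36.49; Q > K (proceeds reverse)

Q₀ = 36.49 vs Keq = 0.02396 ⇒ Q>K, reverse
Step 1:
                   J          C          E
  init       0.09744      3.561     0.9993
  Δ           0.4666    -0.4666    -0.9332
  eq           0.564      3.094    0.06609
  solve Keq expr → x = -0.4666; check Q = 0.02396
Then remove 0.9202 M of C.
Step 2:
                   J          C          E
  init         0.564      2.174    0.06609
  Δ        -0.006108   0.006108    0.01222
  eq          0.5579       2.18     0.0783
  solve Keq expr → x = 0.006108; check Q = 0.02396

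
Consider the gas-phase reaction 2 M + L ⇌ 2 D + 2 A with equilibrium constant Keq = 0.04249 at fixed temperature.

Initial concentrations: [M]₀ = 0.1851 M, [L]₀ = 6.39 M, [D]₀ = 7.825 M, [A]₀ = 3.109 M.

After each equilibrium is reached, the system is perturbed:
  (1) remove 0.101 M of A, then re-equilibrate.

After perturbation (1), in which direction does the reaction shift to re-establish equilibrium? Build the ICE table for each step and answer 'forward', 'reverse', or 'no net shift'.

Direction: forward

Q₀ = 2703 vs Keq = 0.04249 ⇒ Q>K, reverse
Step 1:
                    M           L           D           A
  init         0.1851        6.39       7.825       3.109
  Δ             2.773       1.386      -2.773      -2.773
  eq            2.958       7.776       5.052      0.3365
  solve Keq expr → x = -1.386; check Q = 0.04249
Then remove 0.101 M of A.
Step 2:
                    M           L           D           A
  init          2.958       7.776       5.052      0.2355
  Δ          -0.08504    -0.04252     0.08504     0.08504
  eq            2.873       7.734       5.138      0.3205
  solve Keq expr → x = 0.04252; check Q = 0.04249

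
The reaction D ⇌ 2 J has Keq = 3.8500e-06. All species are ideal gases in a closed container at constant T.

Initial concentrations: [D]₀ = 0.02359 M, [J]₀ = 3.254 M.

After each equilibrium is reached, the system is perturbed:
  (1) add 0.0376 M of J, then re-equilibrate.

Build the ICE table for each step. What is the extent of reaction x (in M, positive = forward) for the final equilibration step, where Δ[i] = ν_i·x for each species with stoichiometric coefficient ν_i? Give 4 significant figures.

x = -0.01879 M

Q₀ = 448.9 vs Keq = 3.8500e-06 ⇒ Q>K, reverse
Step 1:
                  D         J
  Initial   0.02359     3.254
  Change      1.626    -3.251
  Equil       1.649   0.00252
  solve Keq expr → x = -1.626; check Q = 3.8500e-06
Then add 0.0376 M of J.
Step 2:
                  D         J
  Initial     1.649   0.04012
  Change    0.01879  -0.03759
  Equil       1.668  0.002534
  solve Keq expr → x = -0.01879; check Q = 3.8500e-06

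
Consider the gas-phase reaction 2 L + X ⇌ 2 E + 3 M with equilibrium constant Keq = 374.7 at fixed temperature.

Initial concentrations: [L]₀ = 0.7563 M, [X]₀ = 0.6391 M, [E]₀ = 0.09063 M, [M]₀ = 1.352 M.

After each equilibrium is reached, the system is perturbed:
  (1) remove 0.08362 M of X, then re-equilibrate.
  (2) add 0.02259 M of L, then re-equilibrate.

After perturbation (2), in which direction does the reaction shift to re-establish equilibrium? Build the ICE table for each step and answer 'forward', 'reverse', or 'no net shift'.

Q₀ = 0.05553 vs Keq = 374.7 ⇒ Q<K, forward
Step 1:
                   L          X          E          M
  I           0.7563     0.6391    0.09063      1.352
  C          -0.5689    -0.2845     0.5689     0.8534
  E           0.1874     0.3546     0.6595      2.205
  solve Keq expr → x = 0.2845; check Q = 374.7
Then remove 0.08362 M of X.
Step 2:
                   L          X          E          M
  I           0.1874      0.271     0.6595      2.205
  C          0.01564   0.007822   -0.01564   -0.02346
  E            0.203     0.2788     0.6439      2.182
  solve Keq expr → x = -0.007822; check Q = 374.7
Then add 0.02259 M of L.
Step 3:
                   L          X          E          M
  I           0.2256     0.2788     0.6439      2.182
  C         -0.01313  -0.006563    0.01313    0.01969
  E           0.2125     0.2723      0.657      2.202
  solve Keq expr → x = 0.006563; check Q = 374.7

Direction: forward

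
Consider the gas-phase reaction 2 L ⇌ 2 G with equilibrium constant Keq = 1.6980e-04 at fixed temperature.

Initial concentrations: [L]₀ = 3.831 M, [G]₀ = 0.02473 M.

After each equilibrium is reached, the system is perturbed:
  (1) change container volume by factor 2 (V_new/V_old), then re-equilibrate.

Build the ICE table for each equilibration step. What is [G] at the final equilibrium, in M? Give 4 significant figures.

[G]_eq = 0.0248 M

Q₀ = 4.1670e-05 vs Keq = 1.6980e-04 ⇒ Q<K, forward
Step 1:
                    L           G
  Initial       3.831     0.02473
  Change     -0.02487     0.02487
  Equil         3.806      0.0496
  solve Keq expr → x = 0.01243; check Q = 1.6980e-04
Then change container volume by factor 2 (V_new/V_old).
Step 2:
                    L           G
  Initial       1.903      0.0248
  Change            0           0
  Equil         1.903      0.0248
  solve Keq expr → x = 0; check Q = 1.6980e-04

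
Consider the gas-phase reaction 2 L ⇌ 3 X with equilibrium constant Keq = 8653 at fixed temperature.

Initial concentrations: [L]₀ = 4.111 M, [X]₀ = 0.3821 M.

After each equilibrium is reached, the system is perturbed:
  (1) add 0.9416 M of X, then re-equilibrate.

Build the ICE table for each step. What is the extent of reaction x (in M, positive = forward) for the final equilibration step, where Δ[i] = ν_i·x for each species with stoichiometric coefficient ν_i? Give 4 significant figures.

x = -0.01854 M

Q₀ = 0.003301 vs Keq = 8653 ⇒ Q<K, forward
Step 1:
                    L           X
  Initial       4.111      0.3821
  Change       -3.941       5.912
  Equil        0.1697       6.294
  solve Keq expr → x = 1.971; check Q = 8653
Then add 0.9416 M of X.
Step 2:
                    L           X
  Initial      0.1697       7.236
  Change      0.03708    -0.05561
  Equil        0.2068        7.18
  solve Keq expr → x = -0.01854; check Q = 8653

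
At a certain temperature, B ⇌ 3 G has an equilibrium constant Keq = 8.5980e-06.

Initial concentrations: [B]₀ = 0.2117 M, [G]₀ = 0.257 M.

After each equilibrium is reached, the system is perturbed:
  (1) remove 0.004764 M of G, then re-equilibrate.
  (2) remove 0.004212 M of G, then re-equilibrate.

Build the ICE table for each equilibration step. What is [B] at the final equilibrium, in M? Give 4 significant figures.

[B]_eq = 0.2899 M

Q₀ = 0.08018 vs Keq = 8.5980e-06 ⇒ Q>K, reverse
Step 1:
                  B         G
  I          0.2117     0.257
  C         0.08113   -0.2434
  E          0.2928    0.0136
  solve Keq expr → x = -0.08113; check Q = 8.5980e-06
Then remove 0.004764 M of G.
Step 2:
                  B         G
  I          0.2928   0.00884
  C        -0.00158  0.004739
  E          0.2913   0.01358
  solve Keq expr → x = 0.00158; check Q = 8.5980e-06
Then remove 0.004212 M of G.
Step 3:
                  B         G
  I          0.2913  0.009368
  C       -0.001397   0.00419
  E          0.2899   0.01356
  solve Keq expr → x = 0.001397; check Q = 8.5980e-06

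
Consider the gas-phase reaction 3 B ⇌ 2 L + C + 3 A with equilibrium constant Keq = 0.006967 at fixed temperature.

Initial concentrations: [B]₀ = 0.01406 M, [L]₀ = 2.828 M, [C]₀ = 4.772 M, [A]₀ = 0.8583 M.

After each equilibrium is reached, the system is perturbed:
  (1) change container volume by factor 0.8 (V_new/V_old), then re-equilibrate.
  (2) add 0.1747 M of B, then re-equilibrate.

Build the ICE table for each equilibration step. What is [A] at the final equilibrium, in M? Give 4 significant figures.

[A]_eq = 0.06397 M

Q₀ = 8.6820e+06 vs Keq = 0.006967 ⇒ Q>K, reverse
Step 1:
                    B           L           C           A
  init        0.01406       2.828       4.772      0.8583
  Δ            0.8039     -0.5359      -0.268     -0.8039
  eq           0.8179       2.292       4.504     0.05442
  solve Keq expr → x = -0.268; check Q = 0.006967
Then change container volume by factor 0.8 (V_new/V_old).
Step 2:
                    B           L           C           A
  init          1.022       2.865        5.63     0.06802
  Δ            0.0128   -0.008533   -0.004266     -0.0128
  eq            1.035       2.857       5.626     0.05522
  solve Keq expr → x = -0.004266; check Q = 0.006967
Then add 0.1747 M of B.
Step 3:
                    B           L           C           A
  init           1.21       2.857       5.626     0.05522
  Δ         -0.008754    0.005836    0.002918    0.008754
  eq            1.201       2.862       5.629     0.06397
  solve Keq expr → x = 0.002918; check Q = 0.006967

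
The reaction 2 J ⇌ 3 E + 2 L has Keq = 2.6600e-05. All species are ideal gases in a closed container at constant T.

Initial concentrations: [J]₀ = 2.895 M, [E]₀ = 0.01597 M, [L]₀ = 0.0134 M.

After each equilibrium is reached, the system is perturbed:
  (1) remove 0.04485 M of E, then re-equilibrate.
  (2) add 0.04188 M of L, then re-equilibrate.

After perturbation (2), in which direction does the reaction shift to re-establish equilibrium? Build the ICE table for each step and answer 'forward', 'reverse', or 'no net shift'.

Q₀ = 8.7262e-11 vs Keq = 2.6600e-05 ⇒ Q<K, forward
Step 1:
                   J          E          L
  I            2.895    0.01597     0.0134
  C          -0.1314     0.1972     0.1314
  E            2.764     0.2131     0.1448
  solve Keq expr → x = 0.06572; check Q = 2.6600e-05
Then remove 0.04485 M of E.
Step 2:
                   J          E          L
  I            2.764     0.1683     0.1448
  C         -0.01842    0.02763    0.01842
  E            2.745     0.1959     0.1633
  solve Keq expr → x = 0.009209; check Q = 2.6600e-05
Then add 0.04188 M of L.
Step 3:
                   J          E          L
  I            2.745     0.1959     0.2051
  C          0.01305   -0.01957   -0.01305
  E            2.758     0.1763     0.1921
  solve Keq expr → x = -0.006524; check Q = 2.6600e-05

Direction: reverse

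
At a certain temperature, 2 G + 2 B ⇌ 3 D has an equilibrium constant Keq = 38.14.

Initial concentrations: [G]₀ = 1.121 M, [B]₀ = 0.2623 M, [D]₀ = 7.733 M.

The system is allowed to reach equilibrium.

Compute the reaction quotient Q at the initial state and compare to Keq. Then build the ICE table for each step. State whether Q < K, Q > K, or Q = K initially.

Q₀ = 5349; Q > K (proceeds reverse)

Q₀ = 5349 vs Keq = 38.14 ⇒ Q>K, reverse
Step 1:
                   G          B          D
  init         1.121     0.2623      7.733
  Δ            0.963      0.963     -1.444
  eq           2.084      1.225      6.289
  solve Keq expr → x = -0.4815; check Q = 38.14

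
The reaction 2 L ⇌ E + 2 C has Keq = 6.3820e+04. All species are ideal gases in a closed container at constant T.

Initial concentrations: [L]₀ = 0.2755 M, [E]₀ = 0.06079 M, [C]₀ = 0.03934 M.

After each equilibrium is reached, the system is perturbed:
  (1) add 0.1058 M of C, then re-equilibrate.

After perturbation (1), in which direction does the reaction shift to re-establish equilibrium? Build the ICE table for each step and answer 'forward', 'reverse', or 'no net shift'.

Direction: reverse

Q₀ = 0.00124 vs Keq = 6.3820e+04 ⇒ Q<K, forward
Step 1:
                    L           E           C
  I            0.2755     0.06079     0.03934
  C           -0.2749      0.1375      0.2749
  E        5.5395e-04      0.1983      0.3143
  solve Keq expr → x = 0.1375; check Q = 6.3820e+04
Then add 0.1058 M of C.
Step 2:
                    L           E           C
  I        5.5395e-04      0.1983      0.4201
  C        1.8598e-04 -9.2988e-05 -1.8598e-04
  E        7.3992e-04      0.1982      0.4199
  solve Keq expr → x = -9.2988e-05; check Q = 6.3820e+04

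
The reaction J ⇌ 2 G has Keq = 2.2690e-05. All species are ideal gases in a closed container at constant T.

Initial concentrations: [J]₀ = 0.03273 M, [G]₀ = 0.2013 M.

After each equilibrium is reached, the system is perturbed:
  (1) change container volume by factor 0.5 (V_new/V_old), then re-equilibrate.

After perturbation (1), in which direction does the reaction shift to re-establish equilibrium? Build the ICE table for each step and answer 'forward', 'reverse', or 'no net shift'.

Q₀ = 1.238 vs Keq = 2.2690e-05 ⇒ Q>K, reverse
Step 1:
                    J           G
  Initial     0.03273      0.2013
  Change      0.09978     -0.1996
  Equil        0.1325    0.001734
  solve Keq expr → x = -0.09978; check Q = 2.2690e-05
Then change container volume by factor 0.5 (V_new/V_old).
Step 2:
                    J           G
  Initial       0.265    0.003468
  Change   5.0670e-04   -0.001013
  Equil        0.2655    0.002455
  solve Keq expr → x = -5.0670e-04; check Q = 2.2690e-05

Direction: reverse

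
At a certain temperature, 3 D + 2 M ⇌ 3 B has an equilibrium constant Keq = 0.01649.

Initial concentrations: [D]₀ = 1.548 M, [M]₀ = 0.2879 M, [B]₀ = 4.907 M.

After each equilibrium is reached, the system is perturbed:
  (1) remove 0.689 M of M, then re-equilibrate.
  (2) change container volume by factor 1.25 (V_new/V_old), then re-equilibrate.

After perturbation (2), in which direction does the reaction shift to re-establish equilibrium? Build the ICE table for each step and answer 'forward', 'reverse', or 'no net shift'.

Q₀ = 384.3 vs Keq = 0.01649 ⇒ Q>K, reverse
Step 1:
                  D         M         B
  I           1.548    0.2879     4.907
  C           2.944     1.962    -2.944
  E           4.492      2.25     1.963
  solve Keq expr → x = -0.9812; check Q = 0.01649
Then remove 0.689 M of M.
Step 2:
                  D         M         B
  I           4.492     1.561     1.963
  C          0.2364    0.1576   -0.2364
  E           4.728     1.719     1.727
  solve Keq expr → x = -0.0788; check Q = 0.01649
Then change container volume by factor 1.25 (V_new/V_old).
Step 3:
                  D         M         B
  I           3.782     1.375     1.382
  C          0.1118   0.07456   -0.1118
  E           3.894      1.45      1.27
  solve Keq expr → x = -0.03728; check Q = 0.01649

Direction: reverse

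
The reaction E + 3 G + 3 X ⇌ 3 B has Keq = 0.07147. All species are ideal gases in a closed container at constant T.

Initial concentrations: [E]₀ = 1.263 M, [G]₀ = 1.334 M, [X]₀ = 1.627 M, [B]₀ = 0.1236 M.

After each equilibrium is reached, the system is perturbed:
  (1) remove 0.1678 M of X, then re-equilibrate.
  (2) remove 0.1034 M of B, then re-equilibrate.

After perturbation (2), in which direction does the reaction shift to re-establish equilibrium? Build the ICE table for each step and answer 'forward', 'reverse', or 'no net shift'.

Direction: forward

Q₀ = 1.4623e-04 vs Keq = 0.07147 ⇒ Q<K, forward
Step 1:
                   E          G          X          B
  init         1.263      1.334      1.627     0.1236
  Δ          -0.1286    -0.3858    -0.3858     0.3858
  eq           1.134     0.9482      1.241     0.5094
  solve Keq expr → x = 0.1286; check Q = 0.07147
Then remove 0.1678 M of X.
Step 2:
                   E          G          X          B
  init         1.134     0.9482      1.073     0.5094
  Δ          0.01185    0.03556    0.03556   -0.03556
  eq           1.146     0.9838      1.109     0.4738
  solve Keq expr → x = -0.01185; check Q = 0.07147
Then remove 0.1034 M of B.
Step 3:
                   E          G          X          B
  init         1.146     0.9838      1.109     0.3704
  Δ         -0.01788   -0.05365   -0.05365    0.05365
  eq           1.128     0.9301      1.055     0.4241
  solve Keq expr → x = 0.01788; check Q = 0.07147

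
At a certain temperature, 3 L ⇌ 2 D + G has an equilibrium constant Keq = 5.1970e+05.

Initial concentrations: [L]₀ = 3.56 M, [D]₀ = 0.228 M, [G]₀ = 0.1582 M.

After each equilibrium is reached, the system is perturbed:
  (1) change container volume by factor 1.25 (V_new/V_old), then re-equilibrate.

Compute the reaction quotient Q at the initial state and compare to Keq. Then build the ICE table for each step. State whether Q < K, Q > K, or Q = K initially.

Q₀ = 1.8227e-04; Q < K (proceeds forward)

Q₀ = 1.8227e-04 vs Keq = 5.1970e+05 ⇒ Q<K, forward
Step 1:
                  L         D         G
  init         3.56     0.228    0.1582
  Δ          -3.534     2.356     1.178
  eq         0.0258     2.584     1.336
  solve Keq expr → x = 1.178; check Q = 5.1970e+05
Then change container volume by factor 1.25 (V_new/V_old).
Step 2:
                  L         D         G
  init      0.02064     2.067     1.069
  Δ               0         0         0
  eq        0.02064     2.067     1.069
  solve Keq expr → x = 0; check Q = 5.1970e+05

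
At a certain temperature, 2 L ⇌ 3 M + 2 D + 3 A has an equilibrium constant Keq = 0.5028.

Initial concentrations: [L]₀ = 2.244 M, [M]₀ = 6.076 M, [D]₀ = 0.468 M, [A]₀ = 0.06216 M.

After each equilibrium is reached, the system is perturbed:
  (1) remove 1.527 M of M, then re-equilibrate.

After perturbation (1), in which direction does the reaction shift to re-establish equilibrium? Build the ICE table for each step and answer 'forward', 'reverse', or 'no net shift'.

Direction: forward

Q₀ = 0.002343 vs Keq = 0.5028 ⇒ Q<K, forward
Step 1:
                  L         M         D         A
  Initial     2.244     6.076     0.468   0.06216
  Change    -0.1487    0.2231    0.1487    0.2231
  Equil       2.095     6.299    0.6167    0.2853
  solve Keq expr → x = 0.07437; check Q = 0.5028
Then remove 1.527 M of M.
Step 2:
                  L         M         D         A
  Initial     2.095     4.772    0.6167    0.2853
  Change   -0.04327   0.06491   0.04327   0.06491
  Equil       2.052     4.837      0.66    0.3502
  solve Keq expr → x = 0.02164; check Q = 0.5028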